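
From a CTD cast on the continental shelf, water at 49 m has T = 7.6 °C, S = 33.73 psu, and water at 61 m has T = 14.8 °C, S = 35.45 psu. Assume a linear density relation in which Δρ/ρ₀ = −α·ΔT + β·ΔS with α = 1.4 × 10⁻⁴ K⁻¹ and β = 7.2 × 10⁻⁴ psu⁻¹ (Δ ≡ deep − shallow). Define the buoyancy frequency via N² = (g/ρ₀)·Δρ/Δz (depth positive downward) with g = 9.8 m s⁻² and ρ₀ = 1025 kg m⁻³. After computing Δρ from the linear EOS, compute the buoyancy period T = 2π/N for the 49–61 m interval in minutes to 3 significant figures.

ΔT = +7.2 K, ΔS = +1.72 psu (deep − shallow).
Δρ/ρ₀ = −αΔT + βΔS = -1.008 × 10⁻³ + 1.2384 × 10⁻³ = 2.304 × 10⁻⁴, so Δρ ≈ 0.2362 kg m⁻³.
N² = (g/ρ₀)·Δρ/Δz = g·(Δρ/ρ₀)/Δz = 9.8 × 2.304 × 10⁻⁴ / 12 = 1.8816 × 10⁻⁴ s⁻².
N = √(1.8816 × 10⁻⁴) = 0.013717 rad s⁻¹ → T = 2π/N = 458.06 s = 7.6343 min ≈ 7.63 min.

7.63 min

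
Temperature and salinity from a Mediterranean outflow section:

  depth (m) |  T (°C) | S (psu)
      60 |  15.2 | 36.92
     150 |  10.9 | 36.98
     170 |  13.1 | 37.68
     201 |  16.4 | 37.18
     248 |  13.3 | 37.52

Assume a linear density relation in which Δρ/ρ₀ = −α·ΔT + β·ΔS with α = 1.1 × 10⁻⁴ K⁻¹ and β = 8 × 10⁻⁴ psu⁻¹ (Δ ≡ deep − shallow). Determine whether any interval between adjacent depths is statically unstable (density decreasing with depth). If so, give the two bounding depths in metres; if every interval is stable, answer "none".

170–201 m

Evaluate Δρ/ρ₀ = −αΔT + βΔS across each adjacent pair:
  60–150 m: −αΔT+βΔS = −(1.1 × 10⁻⁴)(-4.3)+(8 × 10⁻⁴)(+0.06) = 5.2 × 10⁻⁴ → stable
  150–170 m: −αΔT+βΔS = −(1.1 × 10⁻⁴)(+2.2)+(8 × 10⁻⁴)(+0.70) = 3.2 × 10⁻⁴ → stable
  170–201 m: −αΔT+βΔS = −(1.1 × 10⁻⁴)(+3.3)+(8 × 10⁻⁴)(-0.50) = -7.6 × 10⁻⁴ → UNSTABLE
  201–248 m: −αΔT+βΔS = −(1.1 × 10⁻⁴)(-3.1)+(8 × 10⁻⁴)(+0.34) = 6.1 × 10⁻⁴ → stable
The 170–201 m interval has Δρ < 0: lighter water underlies denser water.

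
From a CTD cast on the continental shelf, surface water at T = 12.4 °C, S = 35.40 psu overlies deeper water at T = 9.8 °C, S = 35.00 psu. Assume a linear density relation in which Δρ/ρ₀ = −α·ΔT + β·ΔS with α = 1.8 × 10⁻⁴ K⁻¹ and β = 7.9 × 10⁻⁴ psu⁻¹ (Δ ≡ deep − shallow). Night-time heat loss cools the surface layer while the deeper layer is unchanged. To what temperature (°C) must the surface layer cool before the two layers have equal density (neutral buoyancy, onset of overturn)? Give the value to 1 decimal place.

Neutral buoyancy requires Δρ = 0, i.e. −α(T_deep − T_surf′) + β(S_deep − S_surf) = 0.
T_surf′ = T_deep − (β/α)·ΔS = 9.8 − (7.9 × 10⁻⁴/1.8 × 10⁻⁴)·(-0.40) = 11.556 °C.
Cooling required: 12.4 − (11.556) = 0.844 °C.

11.6 °C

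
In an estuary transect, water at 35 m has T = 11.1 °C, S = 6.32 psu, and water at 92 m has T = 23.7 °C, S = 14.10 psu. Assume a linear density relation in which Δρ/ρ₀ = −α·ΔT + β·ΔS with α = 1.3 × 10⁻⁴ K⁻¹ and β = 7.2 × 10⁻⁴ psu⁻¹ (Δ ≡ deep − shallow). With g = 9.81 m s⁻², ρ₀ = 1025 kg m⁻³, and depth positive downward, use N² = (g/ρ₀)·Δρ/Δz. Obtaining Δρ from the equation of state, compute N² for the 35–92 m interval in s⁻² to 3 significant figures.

ΔT = +12.6 K, ΔS = +7.78 psu (deep − shallow).
Δρ/ρ₀ = −αΔT + βΔS = -1.638 × 10⁻³ + 5.6016 × 10⁻³ = 3.9636 × 10⁻³, so Δρ ≈ 4.063 kg m⁻³.
N² = (g/ρ₀)·Δρ/Δz = g·(Δρ/ρ₀)/Δz = 9.81 × 3.9636 × 10⁻³ / 57 = 6.8216 × 10⁻⁴ s⁻² ≈ 6.82 × 10⁻⁴ s⁻².

6.82 × 10⁻⁴ s⁻²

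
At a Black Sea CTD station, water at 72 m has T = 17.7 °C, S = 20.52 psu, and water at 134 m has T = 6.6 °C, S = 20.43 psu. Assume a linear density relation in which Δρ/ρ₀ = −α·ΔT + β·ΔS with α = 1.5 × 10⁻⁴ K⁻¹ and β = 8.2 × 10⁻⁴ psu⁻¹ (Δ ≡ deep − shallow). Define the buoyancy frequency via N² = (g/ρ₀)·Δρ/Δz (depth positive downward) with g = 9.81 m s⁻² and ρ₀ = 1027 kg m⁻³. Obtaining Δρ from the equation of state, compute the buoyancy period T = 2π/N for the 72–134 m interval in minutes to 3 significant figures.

ΔT = -11.1 K, ΔS = -0.09 psu (deep − shallow).
Δρ/ρ₀ = −αΔT + βΔS = 1.665 × 10⁻³ − 7.38 × 10⁻⁵ = 1.5912 × 10⁻³, so Δρ ≈ 1.634 kg m⁻³.
N² = (g/ρ₀)·Δρ/Δz = g·(Δρ/ρ₀)/Δz = 9.81 × 1.5912 × 10⁻³ / 62 = 2.5177 × 10⁻⁴ s⁻².
N = √(2.5177 × 10⁻⁴) = 0.015867 rad s⁻¹ → T = 2π/N = 395.99 s = 6.5998 min ≈ 6.60 min.

6.60 min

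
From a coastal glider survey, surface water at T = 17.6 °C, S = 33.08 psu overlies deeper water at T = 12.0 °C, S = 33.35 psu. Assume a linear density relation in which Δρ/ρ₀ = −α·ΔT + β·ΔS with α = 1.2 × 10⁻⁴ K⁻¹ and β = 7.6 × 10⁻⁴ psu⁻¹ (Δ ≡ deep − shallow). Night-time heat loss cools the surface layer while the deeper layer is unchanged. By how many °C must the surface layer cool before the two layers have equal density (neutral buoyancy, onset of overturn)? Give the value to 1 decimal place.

Neutral buoyancy requires Δρ = 0, i.e. −α(T_deep − T_surf′) + β(S_deep − S_surf) = 0.
T_surf′ = T_deep − (β/α)·ΔS = 12.0 − (7.6 × 10⁻⁴/1.2 × 10⁻⁴)·(+0.27) = 10.290 °C.
Cooling required: 17.6 − (10.290) = 7.310 °C.

7.3 °C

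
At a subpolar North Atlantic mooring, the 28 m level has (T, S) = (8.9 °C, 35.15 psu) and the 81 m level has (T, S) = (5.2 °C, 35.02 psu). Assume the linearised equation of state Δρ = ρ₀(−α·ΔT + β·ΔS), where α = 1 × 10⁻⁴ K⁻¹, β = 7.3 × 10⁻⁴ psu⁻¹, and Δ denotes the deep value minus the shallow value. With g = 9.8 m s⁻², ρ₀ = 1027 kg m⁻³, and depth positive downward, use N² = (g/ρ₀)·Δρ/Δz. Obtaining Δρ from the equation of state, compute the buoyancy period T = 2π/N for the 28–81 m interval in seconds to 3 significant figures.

881 s

ΔT = -3.7 K, ΔS = -0.13 psu (deep − shallow).
Δρ/ρ₀ = −αΔT + βΔS = 3.70 × 10⁻⁴ − 9.49 × 10⁻⁵ = 2.751 × 10⁻⁴, so Δρ ≈ 0.2825 kg m⁻³.
N² = (g/ρ₀)·Δρ/Δz = g·(Δρ/ρ₀)/Δz = 9.8 × 2.751 × 10⁻⁴ / 53 = 5.0868 × 10⁻⁵ s⁻².
N = √(5.0868 × 10⁻⁵) = 7.1322 × 10⁻³ rad s⁻¹ → T = 2π/N = 880.96 s ≈ 881 s.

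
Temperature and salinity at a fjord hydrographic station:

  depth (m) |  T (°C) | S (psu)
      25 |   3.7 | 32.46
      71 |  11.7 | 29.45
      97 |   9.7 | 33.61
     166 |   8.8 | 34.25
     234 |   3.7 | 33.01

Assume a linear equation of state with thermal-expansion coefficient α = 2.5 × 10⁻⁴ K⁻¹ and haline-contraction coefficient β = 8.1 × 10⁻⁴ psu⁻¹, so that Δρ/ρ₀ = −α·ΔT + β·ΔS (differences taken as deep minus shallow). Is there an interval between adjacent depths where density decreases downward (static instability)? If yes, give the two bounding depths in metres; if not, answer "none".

25–71 m

Evaluate Δρ/ρ₀ = −αΔT + βΔS across each adjacent pair:
  25–71 m: −αΔT+βΔS = −(2.5 × 10⁻⁴)(+8.0)+(8.1 × 10⁻⁴)(-3.01) = -4.4 × 10⁻³ → UNSTABLE
  71–97 m: −αΔT+βΔS = −(2.5 × 10⁻⁴)(-2.0)+(8.1 × 10⁻⁴)(+4.16) = 3.9 × 10⁻³ → stable
  97–166 m: −αΔT+βΔS = −(2.5 × 10⁻⁴)(-0.9)+(8.1 × 10⁻⁴)(+0.64) = 7.4 × 10⁻⁴ → stable
  166–234 m: −αΔT+βΔS = −(2.5 × 10⁻⁴)(-5.1)+(8.1 × 10⁻⁴)(-1.24) = 2.7 × 10⁻⁴ → stable
The 25–71 m interval has Δρ < 0: lighter water underlies denser water.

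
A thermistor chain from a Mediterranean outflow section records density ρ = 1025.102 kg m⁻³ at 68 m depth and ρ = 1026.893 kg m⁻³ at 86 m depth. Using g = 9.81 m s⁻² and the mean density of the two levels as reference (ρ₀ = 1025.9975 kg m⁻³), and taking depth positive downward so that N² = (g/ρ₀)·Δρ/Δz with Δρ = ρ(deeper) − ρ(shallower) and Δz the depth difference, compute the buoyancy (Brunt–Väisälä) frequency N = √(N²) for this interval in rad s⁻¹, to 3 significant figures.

Δρ = 1026.893 − 1025.102 = 1.791 kg m⁻³ over Δz = 86 − 68 = 18 m.
N² = (9.81/1025.9975) × (1.791/18) = 9.5136 × 10⁻⁴ s⁻².
N = √(9.5136 × 10⁻⁴) = 0.030844 rad s⁻¹ ≈ 0.0308 rad s⁻¹.

0.0308 rad s⁻¹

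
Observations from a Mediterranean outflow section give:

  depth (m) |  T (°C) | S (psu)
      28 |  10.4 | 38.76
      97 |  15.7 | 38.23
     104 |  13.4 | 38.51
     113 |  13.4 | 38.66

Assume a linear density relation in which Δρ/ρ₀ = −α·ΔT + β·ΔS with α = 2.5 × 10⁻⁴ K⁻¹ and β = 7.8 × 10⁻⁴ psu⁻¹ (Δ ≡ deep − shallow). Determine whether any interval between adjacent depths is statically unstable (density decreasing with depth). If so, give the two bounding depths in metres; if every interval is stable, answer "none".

Evaluate Δρ/ρ₀ = −αΔT + βΔS across each adjacent pair:
  28–97 m: −αΔT+βΔS = −(2.5 × 10⁻⁴)(+5.3)+(7.8 × 10⁻⁴)(-0.53) = -1.7 × 10⁻³ → UNSTABLE
  97–104 m: −αΔT+βΔS = −(2.5 × 10⁻⁴)(-2.3)+(7.8 × 10⁻⁴)(+0.28) = 7.9 × 10⁻⁴ → stable
  104–113 m: −αΔT+βΔS = −(2.5 × 10⁻⁴)(+0.0)+(7.8 × 10⁻⁴)(+0.15) = 1.2 × 10⁻⁴ → stable
The 28–97 m interval has Δρ < 0: lighter water underlies denser water.

28–97 m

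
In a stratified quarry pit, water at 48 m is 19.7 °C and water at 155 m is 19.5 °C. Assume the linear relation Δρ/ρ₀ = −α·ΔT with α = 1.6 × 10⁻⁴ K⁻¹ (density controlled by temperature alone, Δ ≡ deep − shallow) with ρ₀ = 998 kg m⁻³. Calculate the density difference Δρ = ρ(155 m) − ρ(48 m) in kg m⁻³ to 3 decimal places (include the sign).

ΔT = -0.2 K, Δρ/ρ₀ = −αΔT = 3.20 × 10⁻⁵.
Δρ = 998 × (3.20 × 10⁻⁵) = +0.032 kg m⁻³.
Positive Δρ: denser below, stable.

+0.032 kg m⁻³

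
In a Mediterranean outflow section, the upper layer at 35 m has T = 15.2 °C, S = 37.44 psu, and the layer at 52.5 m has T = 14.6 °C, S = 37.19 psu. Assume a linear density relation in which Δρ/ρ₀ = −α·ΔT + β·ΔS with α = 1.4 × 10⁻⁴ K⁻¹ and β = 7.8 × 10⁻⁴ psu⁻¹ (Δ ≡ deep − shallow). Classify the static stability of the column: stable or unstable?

ΔT = 14.6 − 15.2 = -0.6 K and ΔS = 37.19 − 37.44 = -0.25 psu (deep − shallow).
−αΔT = 8.40 × 10⁻⁵; βΔS = -1.95 × 10⁻⁴; sum Δρ/ρ₀ = -1.11 × 10⁻⁴.
Δρ/ρ₀ < 0, so Δρ < 0: deeper water is lighter → statically unstable; the column would overturn.

unstable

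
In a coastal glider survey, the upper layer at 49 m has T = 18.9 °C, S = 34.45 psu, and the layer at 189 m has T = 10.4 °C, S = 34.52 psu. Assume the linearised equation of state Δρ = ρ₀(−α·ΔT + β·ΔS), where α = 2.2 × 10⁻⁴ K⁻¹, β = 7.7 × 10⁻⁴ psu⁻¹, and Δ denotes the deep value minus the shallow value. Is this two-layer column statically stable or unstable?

stable

ΔT = 10.4 − 18.9 = -8.5 K and ΔS = 34.52 − 34.45 = +0.07 psu (deep − shallow).
−αΔT = 1.87 × 10⁻³; βΔS = 5.39 × 10⁻⁵; sum Δρ/ρ₀ = 1.9239 × 10⁻³.
Δρ/ρ₀ > 0, so Δρ > 0: deeper water is denser → statically stable.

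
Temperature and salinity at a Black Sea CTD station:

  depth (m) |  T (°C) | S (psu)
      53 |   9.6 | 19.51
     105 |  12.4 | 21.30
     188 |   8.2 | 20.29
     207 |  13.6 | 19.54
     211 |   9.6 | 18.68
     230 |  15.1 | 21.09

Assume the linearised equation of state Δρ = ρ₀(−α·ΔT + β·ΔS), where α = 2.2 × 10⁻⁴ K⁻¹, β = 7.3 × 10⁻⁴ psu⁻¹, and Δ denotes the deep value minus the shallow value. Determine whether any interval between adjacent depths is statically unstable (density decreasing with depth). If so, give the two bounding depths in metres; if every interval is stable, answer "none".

Evaluate Δρ/ρ₀ = −αΔT + βΔS across each adjacent pair:
  53–105 m: −αΔT+βΔS = −(2.2 × 10⁻⁴)(+2.8)+(7.3 × 10⁻⁴)(+1.79) = 6.9 × 10⁻⁴ → stable
  105–188 m: −αΔT+βΔS = −(2.2 × 10⁻⁴)(-4.2)+(7.3 × 10⁻⁴)(-1.01) = 1.9 × 10⁻⁴ → stable
  188–207 m: −αΔT+βΔS = −(2.2 × 10⁻⁴)(+5.4)+(7.3 × 10⁻⁴)(-0.75) = -1.7 × 10⁻³ → UNSTABLE
  207–211 m: −αΔT+βΔS = −(2.2 × 10⁻⁴)(-4.0)+(7.3 × 10⁻⁴)(-0.86) = 2.5 × 10⁻⁴ → stable
  211–230 m: −αΔT+βΔS = −(2.2 × 10⁻⁴)(+5.5)+(7.3 × 10⁻⁴)(+2.41) = 5.5 × 10⁻⁴ → stable
The 188–207 m interval has Δρ < 0: lighter water underlies denser water.

188–207 m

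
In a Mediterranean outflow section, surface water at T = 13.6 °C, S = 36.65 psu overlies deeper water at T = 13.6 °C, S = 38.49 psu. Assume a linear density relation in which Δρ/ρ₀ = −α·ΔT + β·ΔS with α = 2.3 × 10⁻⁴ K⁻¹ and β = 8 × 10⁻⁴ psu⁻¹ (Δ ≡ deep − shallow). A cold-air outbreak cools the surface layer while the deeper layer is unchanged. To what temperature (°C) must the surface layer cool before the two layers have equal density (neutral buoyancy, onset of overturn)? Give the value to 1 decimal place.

7.2 °C

Neutral buoyancy requires Δρ = 0, i.e. −α(T_deep − T_surf′) + β(S_deep − S_surf) = 0.
T_surf′ = T_deep − (β/α)·ΔS = 13.6 − (8 × 10⁻⁴/2.3 × 10⁻⁴)·(+1.84) = 7.200 °C.
Cooling required: 13.6 − (7.200) = 6.400 °C.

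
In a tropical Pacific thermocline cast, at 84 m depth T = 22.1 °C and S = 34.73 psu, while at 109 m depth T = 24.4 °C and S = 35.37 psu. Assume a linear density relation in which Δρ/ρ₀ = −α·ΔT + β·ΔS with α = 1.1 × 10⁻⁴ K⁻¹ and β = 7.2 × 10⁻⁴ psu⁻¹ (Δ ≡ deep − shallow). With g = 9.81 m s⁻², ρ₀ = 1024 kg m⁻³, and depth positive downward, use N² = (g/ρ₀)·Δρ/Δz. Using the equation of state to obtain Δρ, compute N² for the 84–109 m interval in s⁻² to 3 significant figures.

ΔT = +2.3 K, ΔS = +0.64 psu (deep − shallow).
Δρ/ρ₀ = −αΔT + βΔS = -2.53 × 10⁻⁴ + 4.608 × 10⁻⁴ = 2.078 × 10⁻⁴, so Δρ ≈ 0.2128 kg m⁻³.
N² = (g/ρ₀)·Δρ/Δz = g·(Δρ/ρ₀)/Δz = 9.81 × 2.078 × 10⁻⁴ / 25 = 8.1541 × 10⁻⁵ s⁻² ≈ 8.15 × 10⁻⁵ s⁻².

8.15 × 10⁻⁵ s⁻²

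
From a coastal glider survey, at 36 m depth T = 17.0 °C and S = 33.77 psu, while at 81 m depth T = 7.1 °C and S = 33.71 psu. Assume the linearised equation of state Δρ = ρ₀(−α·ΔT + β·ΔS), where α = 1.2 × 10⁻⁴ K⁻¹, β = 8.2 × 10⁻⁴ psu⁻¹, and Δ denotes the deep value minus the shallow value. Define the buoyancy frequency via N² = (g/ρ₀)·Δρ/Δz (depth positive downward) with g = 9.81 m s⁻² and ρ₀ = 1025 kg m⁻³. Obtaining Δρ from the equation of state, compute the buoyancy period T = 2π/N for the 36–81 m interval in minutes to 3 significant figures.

ΔT = -9.9 K, ΔS = -0.06 psu (deep − shallow).
Δρ/ρ₀ = −αΔT + βΔS = 1.188 × 10⁻³ − 4.92 × 10⁻⁵ = 1.1388 × 10⁻³, so Δρ ≈ 1.167 kg m⁻³.
N² = (g/ρ₀)·Δρ/Δz = g·(Δρ/ρ₀)/Δz = 9.81 × 1.1388 × 10⁻³ / 45 = 2.4826 × 10⁻⁴ s⁻².
N = √(2.4826 × 10⁻⁴) = 0.015756 rad s⁻¹ → T = 2π/N = 398.78 s = 6.6463 min ≈ 6.65 min.

6.65 min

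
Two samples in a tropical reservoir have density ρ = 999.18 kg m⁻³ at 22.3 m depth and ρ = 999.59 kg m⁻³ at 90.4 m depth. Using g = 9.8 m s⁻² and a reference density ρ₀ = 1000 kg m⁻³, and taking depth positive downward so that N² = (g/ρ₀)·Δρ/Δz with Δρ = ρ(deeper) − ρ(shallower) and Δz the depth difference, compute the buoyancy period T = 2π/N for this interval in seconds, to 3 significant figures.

818 s

Δρ = 999.59 − 999.18 = 0.41 kg m⁻³ over Δz = 90.4 − 22.3 = 68.1 m.
N² = (9.8/1000) × (0.41/68.1) = 5.9001 × 10⁻⁵ s⁻².
N = √(5.9001 × 10⁻⁵) = 7.6812 × 10⁻³ rad s⁻¹, so T = 2π/N = 818.00 s ≈ 818 s.
Since Δρ > 0 the layer is stably stratified.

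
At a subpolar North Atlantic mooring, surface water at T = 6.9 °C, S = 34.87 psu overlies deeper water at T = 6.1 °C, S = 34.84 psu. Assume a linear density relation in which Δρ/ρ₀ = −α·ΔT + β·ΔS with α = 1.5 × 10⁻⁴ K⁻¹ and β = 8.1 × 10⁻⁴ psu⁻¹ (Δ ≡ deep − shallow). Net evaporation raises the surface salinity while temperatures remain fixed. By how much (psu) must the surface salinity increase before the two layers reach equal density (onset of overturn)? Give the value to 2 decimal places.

Neutral buoyancy requires −α(T_deep − T_surf) + β(S_deep − S_surf′) = 0.
S_surf′ = S_deep − (α/β)·ΔT = 34.84 − (1.5 × 10⁻⁴/8.1 × 10⁻⁴)·(-0.8) = 34.9881 psu.
Increase required: 34.9881 − 34.87 = 0.1181 psu.

0.12 psu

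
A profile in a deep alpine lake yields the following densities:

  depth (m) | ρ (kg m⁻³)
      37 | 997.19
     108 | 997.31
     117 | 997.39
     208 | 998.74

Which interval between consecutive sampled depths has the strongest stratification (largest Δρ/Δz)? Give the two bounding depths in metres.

Compute the density gradient over each adjacent pair:
  37–108 m: Δρ/Δz = 0.12/71 = 1.7 × 10⁻³ kg m⁻⁴
  108–117 m: Δρ/Δz = 0.08/9 = 8.9 × 10⁻³ kg m⁻⁴
  117–208 m: Δρ/Δz = 1.35/91 = 0.015 kg m⁻⁴
The largest gradient is in the 117–208 m interval — the pycnocline.

117–208 m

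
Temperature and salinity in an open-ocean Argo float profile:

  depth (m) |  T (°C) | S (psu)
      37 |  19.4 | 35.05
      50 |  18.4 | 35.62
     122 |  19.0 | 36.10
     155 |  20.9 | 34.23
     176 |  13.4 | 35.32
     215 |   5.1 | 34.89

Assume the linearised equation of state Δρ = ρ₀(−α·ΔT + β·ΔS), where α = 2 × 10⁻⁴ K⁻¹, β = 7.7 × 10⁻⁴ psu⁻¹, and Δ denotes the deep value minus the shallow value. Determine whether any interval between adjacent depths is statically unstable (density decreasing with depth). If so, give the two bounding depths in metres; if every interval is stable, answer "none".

Evaluate Δρ/ρ₀ = −αΔT + βΔS across each adjacent pair:
  37–50 m: −αΔT+βΔS = −(2 × 10⁻⁴)(-1.0)+(7.7 × 10⁻⁴)(+0.57) = 6.4 × 10⁻⁴ → stable
  50–122 m: −αΔT+βΔS = −(2 × 10⁻⁴)(+0.6)+(7.7 × 10⁻⁴)(+0.48) = 2.5 × 10⁻⁴ → stable
  122–155 m: −αΔT+βΔS = −(2 × 10⁻⁴)(+1.9)+(7.7 × 10⁻⁴)(-1.87) = -1.8 × 10⁻³ → UNSTABLE
  155–176 m: −αΔT+βΔS = −(2 × 10⁻⁴)(-7.5)+(7.7 × 10⁻⁴)(+1.09) = 2.3 × 10⁻³ → stable
  176–215 m: −αΔT+βΔS = −(2 × 10⁻⁴)(-8.3)+(7.7 × 10⁻⁴)(-0.43) = 1.3 × 10⁻³ → stable
The 122–155 m interval has Δρ < 0: lighter water underlies denser water.

122–155 m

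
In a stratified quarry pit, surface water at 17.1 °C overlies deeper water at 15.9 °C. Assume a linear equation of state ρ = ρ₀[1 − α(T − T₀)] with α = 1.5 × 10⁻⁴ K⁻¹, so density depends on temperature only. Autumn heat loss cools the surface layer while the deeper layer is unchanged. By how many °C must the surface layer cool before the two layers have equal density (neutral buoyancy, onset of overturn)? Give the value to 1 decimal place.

1.2 °C

With temperature the only control, equal density requires T_surf′ = T_deep.
T_surf′ = 15.9 °C.
Cooling required: 17.1 − 15.9 = 1.2 °C.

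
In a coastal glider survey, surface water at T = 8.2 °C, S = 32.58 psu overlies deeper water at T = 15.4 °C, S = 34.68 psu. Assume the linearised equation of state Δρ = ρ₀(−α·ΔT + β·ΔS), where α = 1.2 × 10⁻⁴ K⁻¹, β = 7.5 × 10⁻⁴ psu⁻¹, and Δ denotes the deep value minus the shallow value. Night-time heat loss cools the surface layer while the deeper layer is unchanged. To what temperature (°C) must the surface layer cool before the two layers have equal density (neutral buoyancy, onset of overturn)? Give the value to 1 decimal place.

2.3 °C

Neutral buoyancy requires Δρ = 0, i.e. −α(T_deep − T_surf′) + β(S_deep − S_surf) = 0.
T_surf′ = T_deep − (β/α)·ΔS = 15.4 − (7.5 × 10⁻⁴/1.2 × 10⁻⁴)·(+2.10) = 2.275 °C.
Cooling required: 8.2 − (2.275) = 5.925 °C.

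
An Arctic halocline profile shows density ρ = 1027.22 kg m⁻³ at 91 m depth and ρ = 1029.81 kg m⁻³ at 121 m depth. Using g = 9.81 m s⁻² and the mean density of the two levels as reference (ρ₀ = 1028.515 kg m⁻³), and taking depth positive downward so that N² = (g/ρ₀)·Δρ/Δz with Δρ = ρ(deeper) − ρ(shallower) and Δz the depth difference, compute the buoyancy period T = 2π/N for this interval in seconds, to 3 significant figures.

Δρ = 1029.81 − 1027.22 = 2.59 kg m⁻³ over Δz = 121 − 91 = 30 m.
N² = (9.81/1028.515) × (2.59/30) = 8.2345 × 10⁻⁴ s⁻².
N = √(8.2345 × 10⁻⁴) = 0.028696 rad s⁻¹, so T = 2π/N = 218.96 s ≈ 219 s.

219 s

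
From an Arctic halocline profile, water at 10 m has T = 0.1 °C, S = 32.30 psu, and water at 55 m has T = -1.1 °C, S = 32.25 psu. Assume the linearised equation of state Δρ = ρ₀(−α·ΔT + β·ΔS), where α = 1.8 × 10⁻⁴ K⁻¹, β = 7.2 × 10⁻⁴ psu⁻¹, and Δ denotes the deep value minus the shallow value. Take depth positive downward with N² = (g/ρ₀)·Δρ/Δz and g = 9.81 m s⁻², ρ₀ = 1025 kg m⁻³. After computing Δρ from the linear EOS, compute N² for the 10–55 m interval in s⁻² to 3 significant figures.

3.92 × 10⁻⁵ s⁻²

ΔT = -1.2 K, ΔS = -0.05 psu (deep − shallow).
Δρ/ρ₀ = −αΔT + βΔS = 2.16 × 10⁻⁴ − 3.60 × 10⁻⁵ = 1.80 × 10⁻⁴, so Δρ ≈ 0.1845 kg m⁻³.
N² = (g/ρ₀)·Δρ/Δz = g·(Δρ/ρ₀)/Δz = 9.81 × 1.80 × 10⁻⁴ / 45 = 3.9240 × 10⁻⁵ s⁻² ≈ 3.92 × 10⁻⁵ s⁻².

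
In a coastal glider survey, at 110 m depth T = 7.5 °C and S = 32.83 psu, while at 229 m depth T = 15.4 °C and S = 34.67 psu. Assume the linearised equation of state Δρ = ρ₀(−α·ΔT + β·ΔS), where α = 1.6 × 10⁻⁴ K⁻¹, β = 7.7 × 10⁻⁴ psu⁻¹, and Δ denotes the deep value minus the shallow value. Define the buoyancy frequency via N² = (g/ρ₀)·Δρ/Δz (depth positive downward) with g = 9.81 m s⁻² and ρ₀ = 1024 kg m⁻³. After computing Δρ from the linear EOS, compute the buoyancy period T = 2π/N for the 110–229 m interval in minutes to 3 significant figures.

29.5 min

ΔT = +7.9 K, ΔS = +1.84 psu (deep − shallow).
Δρ/ρ₀ = −αΔT + βΔS = -1.264 × 10⁻³ + 1.4168 × 10⁻³ = 1.528 × 10⁻⁴, so Δρ ≈ 0.1565 kg m⁻³.
N² = (g/ρ₀)·Δρ/Δz = g·(Δρ/ρ₀)/Δz = 9.81 × 1.528 × 10⁻⁴ / 119 = 1.2596 × 10⁻⁵ s⁻².
N = √(1.2596 × 10⁻⁵) = 3.5491 × 10⁻³ rad s⁻¹ → T = 2π/N = 1.7704 × 10³ s = 29.507 min ≈ 29.5 min.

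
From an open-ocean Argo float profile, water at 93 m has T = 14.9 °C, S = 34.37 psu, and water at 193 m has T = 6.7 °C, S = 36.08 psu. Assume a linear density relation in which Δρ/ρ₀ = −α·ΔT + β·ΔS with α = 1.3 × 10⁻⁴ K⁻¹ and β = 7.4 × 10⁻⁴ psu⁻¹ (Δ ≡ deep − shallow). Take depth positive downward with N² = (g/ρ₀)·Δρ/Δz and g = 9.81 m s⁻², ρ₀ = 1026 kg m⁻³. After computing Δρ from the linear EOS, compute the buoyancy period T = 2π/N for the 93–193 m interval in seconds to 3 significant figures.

415 s

ΔT = -8.2 K, ΔS = +1.71 psu (deep − shallow).
Δρ/ρ₀ = −αΔT + βΔS = 1.066 × 10⁻³ + 1.2654 × 10⁻³ = 2.3314 × 10⁻³, so Δρ ≈ 2.392 kg m⁻³.
N² = (g/ρ₀)·Δρ/Δz = g·(Δρ/ρ₀)/Δz = 9.81 × 2.3314 × 10⁻³ / 100 = 2.2871 × 10⁻⁴ s⁻².
N = √(2.2871 × 10⁻⁴) = 0.015123 rad s⁻¹ → T = 2π/N = 415.47 s ≈ 415 s.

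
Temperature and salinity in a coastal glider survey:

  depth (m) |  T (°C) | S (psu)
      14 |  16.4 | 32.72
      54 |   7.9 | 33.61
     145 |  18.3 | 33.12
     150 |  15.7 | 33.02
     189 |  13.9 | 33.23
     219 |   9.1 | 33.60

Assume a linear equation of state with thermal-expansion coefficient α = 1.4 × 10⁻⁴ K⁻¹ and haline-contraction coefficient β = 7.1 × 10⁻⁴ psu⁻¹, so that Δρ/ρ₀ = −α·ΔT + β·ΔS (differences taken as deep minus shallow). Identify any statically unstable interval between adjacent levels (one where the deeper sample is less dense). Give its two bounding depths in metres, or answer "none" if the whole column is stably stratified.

Evaluate Δρ/ρ₀ = −αΔT + βΔS across each adjacent pair:
  14–54 m: −αΔT+βΔS = −(1.4 × 10⁻⁴)(-8.5)+(7.1 × 10⁻⁴)(+0.89) = 1.8 × 10⁻³ → stable
  54–145 m: −αΔT+βΔS = −(1.4 × 10⁻⁴)(+10.4)+(7.1 × 10⁻⁴)(-0.49) = -1.8 × 10⁻³ → UNSTABLE
  145–150 m: −αΔT+βΔS = −(1.4 × 10⁻⁴)(-2.6)+(7.1 × 10⁻⁴)(-0.10) = 2.9 × 10⁻⁴ → stable
  150–189 m: −αΔT+βΔS = −(1.4 × 10⁻⁴)(-1.8)+(7.1 × 10⁻⁴)(+0.21) = 4.0 × 10⁻⁴ → stable
  189–219 m: −αΔT+βΔS = −(1.4 × 10⁻⁴)(-4.8)+(7.1 × 10⁻⁴)(+0.37) = 9.3 × 10⁻⁴ → stable
The 54–145 m interval has Δρ < 0: lighter water underlies denser water.

54–145 m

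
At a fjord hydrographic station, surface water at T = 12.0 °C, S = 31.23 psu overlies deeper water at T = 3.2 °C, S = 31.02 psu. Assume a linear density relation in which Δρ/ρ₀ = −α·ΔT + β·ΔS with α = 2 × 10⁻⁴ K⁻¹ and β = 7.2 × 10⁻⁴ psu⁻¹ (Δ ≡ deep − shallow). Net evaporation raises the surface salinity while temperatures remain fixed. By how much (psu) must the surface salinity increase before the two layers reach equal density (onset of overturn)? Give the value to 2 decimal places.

Neutral buoyancy requires −α(T_deep − T_surf) + β(S_deep − S_surf′) = 0.
S_surf′ = S_deep − (α/β)·ΔT = 31.02 − (2 × 10⁻⁴/7.2 × 10⁻⁴)·(-8.8) = 33.4644 psu.
Increase required: 33.4644 − 31.23 = 2.2344 psu.

2.23 psu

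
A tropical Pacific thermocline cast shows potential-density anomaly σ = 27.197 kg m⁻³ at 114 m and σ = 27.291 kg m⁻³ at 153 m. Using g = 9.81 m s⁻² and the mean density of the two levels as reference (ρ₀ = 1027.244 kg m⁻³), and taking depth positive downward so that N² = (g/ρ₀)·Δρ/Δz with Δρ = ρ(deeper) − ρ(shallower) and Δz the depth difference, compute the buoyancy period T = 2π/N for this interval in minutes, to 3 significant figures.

Δρ = 1027.291 − 1027.197 = 0.094 kg m⁻³ over Δz = 153 − 114 = 39 m.
N² = (9.81/1027.244) × (0.094/39) = 2.3018 × 10⁻⁵ s⁻².
N = √(2.3018 × 10⁻⁵) = 4.7977 × 10⁻³ rad s⁻¹, so T = 2π/N = 1.3096 × 10³ s = 21.827 min ≈ 21.8 min.

21.8 min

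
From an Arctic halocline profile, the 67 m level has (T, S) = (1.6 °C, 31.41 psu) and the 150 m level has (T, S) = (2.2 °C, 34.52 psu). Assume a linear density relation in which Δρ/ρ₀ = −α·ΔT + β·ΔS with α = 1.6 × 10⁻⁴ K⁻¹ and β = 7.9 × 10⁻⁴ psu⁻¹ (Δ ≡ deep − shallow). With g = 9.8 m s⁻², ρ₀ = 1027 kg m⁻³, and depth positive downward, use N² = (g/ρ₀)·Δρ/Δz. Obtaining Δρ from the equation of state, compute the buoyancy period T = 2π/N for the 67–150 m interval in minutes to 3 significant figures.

6.27 min

ΔT = +0.6 K, ΔS = +3.11 psu (deep − shallow).
Δρ/ρ₀ = −αΔT + βΔS = -9.60 × 10⁻⁵ + 2.4569 × 10⁻³ = 2.3609 × 10⁻³, so Δρ ≈ 2.425 kg m⁻³.
N² = (g/ρ₀)·Δρ/Δz = g·(Δρ/ρ₀)/Δz = 9.8 × 2.3609 × 10⁻³ / 83 = 2.7876 × 10⁻⁴ s⁻².
N = √(2.7876 × 10⁻⁴) = 0.016696 rad s⁻¹ → T = 2π/N = 376.33 s = 6.2722 min ≈ 6.27 min.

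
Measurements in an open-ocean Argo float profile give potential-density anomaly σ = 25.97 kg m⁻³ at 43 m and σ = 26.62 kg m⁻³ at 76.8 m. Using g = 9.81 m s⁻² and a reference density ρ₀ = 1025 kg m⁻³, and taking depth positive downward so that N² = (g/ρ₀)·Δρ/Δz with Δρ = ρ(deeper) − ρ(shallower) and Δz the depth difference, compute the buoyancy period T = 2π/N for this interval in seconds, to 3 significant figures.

463 s

Δρ = 1026.62 − 1025.97 = 0.65 kg m⁻³ over Δz = 76.8 − 43 = 33.8 m.
N² = (9.81/1025) × (0.65/33.8) = 1.8405 × 10⁻⁴ s⁻².
N = √(1.8405 × 10⁻⁴) = 0.013567 rad s⁻¹, so T = 2π/N = 463.12 s ≈ 463 s.
A positive N² confirms static stability across the interval.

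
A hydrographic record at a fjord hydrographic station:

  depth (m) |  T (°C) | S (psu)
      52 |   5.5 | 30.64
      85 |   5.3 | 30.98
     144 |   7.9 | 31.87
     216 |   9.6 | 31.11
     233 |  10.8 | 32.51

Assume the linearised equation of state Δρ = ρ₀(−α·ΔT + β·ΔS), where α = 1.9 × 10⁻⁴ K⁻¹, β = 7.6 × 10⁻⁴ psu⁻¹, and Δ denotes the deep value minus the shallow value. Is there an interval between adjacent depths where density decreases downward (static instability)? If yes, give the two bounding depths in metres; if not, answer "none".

Evaluate Δρ/ρ₀ = −αΔT + βΔS across each adjacent pair:
  52–85 m: −αΔT+βΔS = −(1.9 × 10⁻⁴)(-0.2)+(7.6 × 10⁻⁴)(+0.34) = 3.0 × 10⁻⁴ → stable
  85–144 m: −αΔT+βΔS = −(1.9 × 10⁻⁴)(+2.6)+(7.6 × 10⁻⁴)(+0.89) = 1.8 × 10⁻⁴ → stable
  144–216 m: −αΔT+βΔS = −(1.9 × 10⁻⁴)(+1.7)+(7.6 × 10⁻⁴)(-0.76) = -9.0 × 10⁻⁴ → UNSTABLE
  216–233 m: −αΔT+βΔS = −(1.9 × 10⁻⁴)(+1.2)+(7.6 × 10⁻⁴)(+1.40) = 8.4 × 10⁻⁴ → stable
The 144–216 m interval has Δρ < 0: lighter water underlies denser water.

144–216 m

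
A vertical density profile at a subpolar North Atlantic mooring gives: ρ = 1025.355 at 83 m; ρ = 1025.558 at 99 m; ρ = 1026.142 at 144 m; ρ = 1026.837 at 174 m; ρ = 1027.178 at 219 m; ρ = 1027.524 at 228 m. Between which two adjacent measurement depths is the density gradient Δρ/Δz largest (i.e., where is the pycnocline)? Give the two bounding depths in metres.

219–228 m

Compute the density gradient over each adjacent pair:
  83–99 m: Δρ/Δz = 0.203/16 = 0.013 kg m⁻⁴
  99–144 m: Δρ/Δz = 0.584/45 = 0.013 kg m⁻⁴
  144–174 m: Δρ/Δz = 0.695/30 = 0.023 kg m⁻⁴
  174–219 m: Δρ/Δz = 0.341/45 = 7.6 × 10⁻³ kg m⁻⁴
  219–228 m: Δρ/Δz = 0.346/9 = 0.038 kg m⁻⁴
The largest gradient is in the 219–228 m interval — the pycnocline.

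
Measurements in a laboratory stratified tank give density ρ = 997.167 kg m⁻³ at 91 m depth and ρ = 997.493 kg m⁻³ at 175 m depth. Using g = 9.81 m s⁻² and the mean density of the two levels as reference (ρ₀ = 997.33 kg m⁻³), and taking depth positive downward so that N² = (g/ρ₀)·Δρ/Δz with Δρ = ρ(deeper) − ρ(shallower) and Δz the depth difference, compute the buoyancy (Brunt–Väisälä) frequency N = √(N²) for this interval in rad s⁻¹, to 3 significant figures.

6.18 × 10⁻³ rad s⁻¹

Δρ = 997.493 − 997.167 = 0.326 kg m⁻³ over Δz = 175 − 91 = 84 m.
N² = (9.81/997.33) × (0.326/84) = 3.8174 × 10⁻⁵ s⁻².
N = √(3.8174 × 10⁻⁵) = 6.1785 × 10⁻³ rad s⁻¹ ≈ 6.18 × 10⁻³ rad s⁻¹.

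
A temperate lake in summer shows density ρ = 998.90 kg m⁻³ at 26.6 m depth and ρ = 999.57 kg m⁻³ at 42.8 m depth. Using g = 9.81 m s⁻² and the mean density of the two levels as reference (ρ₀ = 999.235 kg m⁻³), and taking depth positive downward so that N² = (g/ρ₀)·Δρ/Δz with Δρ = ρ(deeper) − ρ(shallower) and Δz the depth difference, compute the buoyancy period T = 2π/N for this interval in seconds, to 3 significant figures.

Δρ = 999.57 − 998.90 = 0.67 kg m⁻³ over Δz = 42.8 − 26.6 = 16.2 m.
N² = (9.81/999.235) × (0.67/16.2) = 4.0603 × 10⁻⁴ s⁻².
N = √(4.0603 × 10⁻⁴) = 0.020150 rad s⁻¹, so T = 2π/N = 311.82 s ≈ 312 s.
Since Δρ > 0 the layer is stably stratified.

312 s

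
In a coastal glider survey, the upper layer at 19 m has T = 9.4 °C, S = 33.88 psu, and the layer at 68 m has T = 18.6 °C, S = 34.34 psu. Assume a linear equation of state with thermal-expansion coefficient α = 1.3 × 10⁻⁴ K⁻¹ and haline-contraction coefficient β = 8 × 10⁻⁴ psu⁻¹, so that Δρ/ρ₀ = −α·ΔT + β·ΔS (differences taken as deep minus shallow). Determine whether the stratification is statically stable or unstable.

unstable

ΔT = 18.6 − 9.4 = +9.2 K and ΔS = 34.34 − 33.88 = +0.46 psu (deep − shallow).
−αΔT = -1.196 × 10⁻³; βΔS = 3.68 × 10⁻⁴; sum Δρ/ρ₀ = -8.28 × 10⁻⁴.
Δρ/ρ₀ < 0, so Δρ < 0: deeper water is lighter → statically unstable; the column would overturn.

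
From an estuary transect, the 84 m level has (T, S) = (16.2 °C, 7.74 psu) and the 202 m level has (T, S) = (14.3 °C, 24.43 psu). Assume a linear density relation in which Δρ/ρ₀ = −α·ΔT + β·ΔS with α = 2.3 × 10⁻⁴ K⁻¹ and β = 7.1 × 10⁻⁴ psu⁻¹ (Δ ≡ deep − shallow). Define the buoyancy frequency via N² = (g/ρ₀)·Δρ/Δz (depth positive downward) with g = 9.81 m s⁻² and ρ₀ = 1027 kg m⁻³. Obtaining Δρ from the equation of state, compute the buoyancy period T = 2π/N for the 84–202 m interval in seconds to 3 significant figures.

197 s

ΔT = -1.9 K, ΔS = +16.69 psu (deep − shallow).
Δρ/ρ₀ = −αΔT + βΔS = 4.37 × 10⁻⁴ + 0.0118499 = 0.0122869, so Δρ ≈ 12.62 kg m⁻³.
N² = (g/ρ₀)·Δρ/Δz = g·(Δρ/ρ₀)/Δz = 9.81 × 0.0122869 / 118 = 1.0215 × 10⁻³ s⁻².
N = √(1.0215 × 10⁻³) = 0.031961 rad s⁻¹ → T = 2π/N = 196.59 s ≈ 197 s.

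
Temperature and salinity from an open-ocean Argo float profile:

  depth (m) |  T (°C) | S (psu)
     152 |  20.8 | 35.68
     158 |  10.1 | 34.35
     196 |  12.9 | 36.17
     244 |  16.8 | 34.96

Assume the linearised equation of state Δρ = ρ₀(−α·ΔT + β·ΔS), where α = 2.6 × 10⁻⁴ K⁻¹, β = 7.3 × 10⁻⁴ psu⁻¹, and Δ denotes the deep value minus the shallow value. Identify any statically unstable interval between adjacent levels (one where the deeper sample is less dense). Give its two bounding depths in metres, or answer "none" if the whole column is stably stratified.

196–244 m

Evaluate Δρ/ρ₀ = −αΔT + βΔS across each adjacent pair:
  152–158 m: −αΔT+βΔS = −(2.6 × 10⁻⁴)(-10.7)+(7.3 × 10⁻⁴)(-1.33) = 1.8 × 10⁻³ → stable
  158–196 m: −αΔT+βΔS = −(2.6 × 10⁻⁴)(+2.8)+(7.3 × 10⁻⁴)(+1.82) = 6.0 × 10⁻⁴ → stable
  196–244 m: −αΔT+βΔS = −(2.6 × 10⁻⁴)(+3.9)+(7.3 × 10⁻⁴)(-1.21) = -1.9 × 10⁻³ → UNSTABLE
The 196–244 m interval has Δρ < 0: lighter water underlies denser water.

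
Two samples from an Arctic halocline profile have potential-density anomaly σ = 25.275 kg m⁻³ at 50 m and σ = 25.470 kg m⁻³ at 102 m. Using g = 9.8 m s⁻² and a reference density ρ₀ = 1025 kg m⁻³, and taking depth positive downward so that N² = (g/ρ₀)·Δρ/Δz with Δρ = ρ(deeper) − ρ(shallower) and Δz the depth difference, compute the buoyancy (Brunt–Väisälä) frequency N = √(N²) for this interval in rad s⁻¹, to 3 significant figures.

Δρ = 1025.470 − 1025.275 = 0.195 kg m⁻³ over Δz = 102 − 50 = 52 m.
N² = (9.8/1025) × (0.195/52) = 3.5854 × 10⁻⁵ s⁻².
N = √(3.5854 × 10⁻⁵) = 5.9878 × 10⁻³ rad s⁻¹ ≈ 5.99 × 10⁻³ rad s⁻¹.

5.99 × 10⁻³ rad s⁻¹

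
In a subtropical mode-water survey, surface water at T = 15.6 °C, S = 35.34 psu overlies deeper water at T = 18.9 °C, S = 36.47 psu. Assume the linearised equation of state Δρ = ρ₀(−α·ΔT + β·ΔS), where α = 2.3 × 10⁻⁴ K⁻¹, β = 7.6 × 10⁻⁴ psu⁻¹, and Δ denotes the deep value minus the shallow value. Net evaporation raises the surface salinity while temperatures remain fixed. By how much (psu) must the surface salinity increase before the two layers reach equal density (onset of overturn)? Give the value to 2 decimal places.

0.13 psu

Neutral buoyancy requires −α(T_deep − T_surf) + β(S_deep − S_surf′) = 0.
S_surf′ = S_deep − (α/β)·ΔT = 36.47 − (2.3 × 10⁻⁴/7.6 × 10⁻⁴)·(+3.3) = 35.4713 psu.
Increase required: 35.4713 − 35.34 = 0.1313 psu.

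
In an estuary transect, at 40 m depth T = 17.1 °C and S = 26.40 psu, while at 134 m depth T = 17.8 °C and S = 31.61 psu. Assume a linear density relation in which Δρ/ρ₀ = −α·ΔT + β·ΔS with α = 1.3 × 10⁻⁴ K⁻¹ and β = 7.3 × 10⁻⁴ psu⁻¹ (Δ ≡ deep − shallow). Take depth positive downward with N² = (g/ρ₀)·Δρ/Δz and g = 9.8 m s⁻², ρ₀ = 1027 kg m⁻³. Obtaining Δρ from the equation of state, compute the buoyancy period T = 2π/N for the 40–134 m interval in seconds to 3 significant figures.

319 s

ΔT = +0.7 K, ΔS = +5.21 psu (deep − shallow).
Δρ/ρ₀ = −αΔT + βΔS = -9.10 × 10⁻⁵ + 3.8033 × 10⁻³ = 3.7123 × 10⁻³, so Δρ ≈ 3.813 kg m⁻³.
N² = (g/ρ₀)·Δρ/Δz = g·(Δρ/ρ₀)/Δz = 9.8 × 3.7123 × 10⁻³ / 94 = 3.8703 × 10⁻⁴ s⁻².
N = √(3.8703 × 10⁻⁴) = 0.019673 rad s⁻¹ → T = 2π/N = 319.38 s ≈ 319 s.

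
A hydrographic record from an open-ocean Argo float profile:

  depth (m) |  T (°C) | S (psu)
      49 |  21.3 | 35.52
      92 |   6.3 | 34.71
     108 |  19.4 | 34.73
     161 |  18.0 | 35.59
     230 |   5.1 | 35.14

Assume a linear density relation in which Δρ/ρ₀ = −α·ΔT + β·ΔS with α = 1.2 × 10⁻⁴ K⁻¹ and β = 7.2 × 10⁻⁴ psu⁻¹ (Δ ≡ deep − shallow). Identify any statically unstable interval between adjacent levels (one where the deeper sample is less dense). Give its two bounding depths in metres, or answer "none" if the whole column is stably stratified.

92–108 m

Evaluate Δρ/ρ₀ = −αΔT + βΔS across each adjacent pair:
  49–92 m: −αΔT+βΔS = −(1.2 × 10⁻⁴)(-15.0)+(7.2 × 10⁻⁴)(-0.81) = 1.2 × 10⁻³ → stable
  92–108 m: −αΔT+βΔS = −(1.2 × 10⁻⁴)(+13.1)+(7.2 × 10⁻⁴)(+0.02) = -1.6 × 10⁻³ → UNSTABLE
  108–161 m: −αΔT+βΔS = −(1.2 × 10⁻⁴)(-1.4)+(7.2 × 10⁻⁴)(+0.86) = 7.9 × 10⁻⁴ → stable
  161–230 m: −αΔT+βΔS = −(1.2 × 10⁻⁴)(-12.9)+(7.2 × 10⁻⁴)(-0.45) = 1.2 × 10⁻³ → stable
The 92–108 m interval has Δρ < 0: lighter water underlies denser water.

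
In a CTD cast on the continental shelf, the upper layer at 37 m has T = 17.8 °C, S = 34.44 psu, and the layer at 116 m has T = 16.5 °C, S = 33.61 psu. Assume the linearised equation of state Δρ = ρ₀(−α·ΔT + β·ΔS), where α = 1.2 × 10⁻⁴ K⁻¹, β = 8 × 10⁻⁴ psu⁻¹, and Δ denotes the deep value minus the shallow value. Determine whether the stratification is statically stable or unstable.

unstable

ΔT = 16.5 − 17.8 = -1.3 K and ΔS = 33.61 − 34.44 = -0.83 psu (deep − shallow).
−αΔT = 1.56 × 10⁻⁴; βΔS = -6.64 × 10⁻⁴; sum Δρ/ρ₀ = -5.08 × 10⁻⁴.
Δρ/ρ₀ < 0, so Δρ < 0: deeper water is lighter → statically unstable; the column would overturn.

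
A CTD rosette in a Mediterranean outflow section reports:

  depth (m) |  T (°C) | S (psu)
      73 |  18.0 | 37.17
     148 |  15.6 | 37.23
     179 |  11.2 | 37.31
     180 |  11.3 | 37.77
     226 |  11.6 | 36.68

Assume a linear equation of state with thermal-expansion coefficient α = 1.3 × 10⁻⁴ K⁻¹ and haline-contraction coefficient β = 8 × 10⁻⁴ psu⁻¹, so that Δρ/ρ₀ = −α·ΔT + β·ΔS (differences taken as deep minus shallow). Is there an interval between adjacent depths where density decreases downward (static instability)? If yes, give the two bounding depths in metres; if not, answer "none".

180–226 m

Evaluate Δρ/ρ₀ = −αΔT + βΔS across each adjacent pair:
  73–148 m: −αΔT+βΔS = −(1.3 × 10⁻⁴)(-2.4)+(8 × 10⁻⁴)(+0.06) = 3.6 × 10⁻⁴ → stable
  148–179 m: −αΔT+βΔS = −(1.3 × 10⁻⁴)(-4.4)+(8 × 10⁻⁴)(+0.08) = 6.4 × 10⁻⁴ → stable
  179–180 m: −αΔT+βΔS = −(1.3 × 10⁻⁴)(+0.1)+(8 × 10⁻⁴)(+0.46) = 3.6 × 10⁻⁴ → stable
  180–226 m: −αΔT+βΔS = −(1.3 × 10⁻⁴)(+0.3)+(8 × 10⁻⁴)(-1.09) = -9.1 × 10⁻⁴ → UNSTABLE
The 180–226 m interval has Δρ < 0: lighter water underlies denser water.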